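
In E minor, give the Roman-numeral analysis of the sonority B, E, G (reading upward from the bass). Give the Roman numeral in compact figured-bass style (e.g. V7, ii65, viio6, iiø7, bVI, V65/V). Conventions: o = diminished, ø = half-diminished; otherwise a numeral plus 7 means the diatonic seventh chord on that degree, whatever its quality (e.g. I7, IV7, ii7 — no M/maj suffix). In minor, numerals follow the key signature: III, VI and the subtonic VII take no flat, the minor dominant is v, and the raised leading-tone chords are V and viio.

Stacked in thirds the chord is E-G-B: a minor triad on E.
In E minor, E is the tonic; the diatonic minor triad there is i.
With B in the bass the chord is in second inversion, so the figured bass is 64.

i64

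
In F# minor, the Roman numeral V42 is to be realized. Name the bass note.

B

V in F# minor has root C#; the chord is C#-E#-G#-B.
The figure 42 means third inversion — the seventh is in the bass.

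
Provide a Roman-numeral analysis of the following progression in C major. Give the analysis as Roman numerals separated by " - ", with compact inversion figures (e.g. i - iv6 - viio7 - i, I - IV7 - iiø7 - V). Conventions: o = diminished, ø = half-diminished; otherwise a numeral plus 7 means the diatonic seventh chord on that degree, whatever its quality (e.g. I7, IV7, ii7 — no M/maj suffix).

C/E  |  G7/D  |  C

I6 - V43 - I

C/E: root C is the tonic; major triad there is I6.
G7/D: dominant seventh chord on G = scale degree 5 → V43.
C: root C is the tonic; major triad there is I.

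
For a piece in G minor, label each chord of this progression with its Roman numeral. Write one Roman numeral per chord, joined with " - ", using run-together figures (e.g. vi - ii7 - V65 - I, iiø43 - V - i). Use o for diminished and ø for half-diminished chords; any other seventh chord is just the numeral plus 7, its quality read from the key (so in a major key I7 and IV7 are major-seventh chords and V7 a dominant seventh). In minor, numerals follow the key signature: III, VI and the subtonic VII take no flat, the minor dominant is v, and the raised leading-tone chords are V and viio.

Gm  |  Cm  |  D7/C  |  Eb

i - iv - V42 - VI

Gm: minor triad on G = scale degree 1 → i.
Cm: minor triad on C = scale degree 4 → iv.
D7/C: dominant seventh chord on D = scale degree 5 → V42.
Eb: major triad on Eb = scale degree 6 → VI.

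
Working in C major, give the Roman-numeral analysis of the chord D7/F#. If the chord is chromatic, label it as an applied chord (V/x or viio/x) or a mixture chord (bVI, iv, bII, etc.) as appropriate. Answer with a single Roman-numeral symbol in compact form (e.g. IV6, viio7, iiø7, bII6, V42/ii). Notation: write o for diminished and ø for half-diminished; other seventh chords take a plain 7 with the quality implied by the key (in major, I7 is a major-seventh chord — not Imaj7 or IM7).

V65/V

Stacked in thirds the chord is D-F#-A-C: a dominant seventh chord on D.
D is not a diatonic chord root with this quality in C major, but it lies a perfect fifth above G (V), so the chord functions as an applied dominant of V.
With F# in the bass the chord is in first inversion, so the figured bass is 65.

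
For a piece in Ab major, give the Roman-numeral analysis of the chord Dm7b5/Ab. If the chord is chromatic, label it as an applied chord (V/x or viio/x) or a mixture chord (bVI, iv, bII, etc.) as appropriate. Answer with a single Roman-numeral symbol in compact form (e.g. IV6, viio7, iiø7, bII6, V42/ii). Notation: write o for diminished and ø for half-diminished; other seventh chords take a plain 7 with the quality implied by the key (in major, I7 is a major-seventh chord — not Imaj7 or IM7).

The pitches D-F-Ab-C form a half-diminished seventh chord rooted on D.
D sits a half step below Eb (V in Ab major); a diminished chord there is the applied leading-tone chord of V.
With Ab in the bass the chord is in second inversion, so the figured bass is 43.

viiø43/V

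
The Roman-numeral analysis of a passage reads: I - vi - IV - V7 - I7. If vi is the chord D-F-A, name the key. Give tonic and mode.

F major

The chord Dm is a minor triad rooted on D; its label is vi.
If D is scale degree 6 and the mode makes that degree carry a minor triad, the tonic is F and the mode is major.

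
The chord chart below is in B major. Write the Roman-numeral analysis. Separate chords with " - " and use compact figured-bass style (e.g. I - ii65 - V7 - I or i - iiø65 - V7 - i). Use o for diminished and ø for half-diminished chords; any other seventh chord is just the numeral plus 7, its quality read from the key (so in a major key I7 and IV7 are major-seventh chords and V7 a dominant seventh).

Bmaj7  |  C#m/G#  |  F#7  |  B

I7 - ii64 - V7 - I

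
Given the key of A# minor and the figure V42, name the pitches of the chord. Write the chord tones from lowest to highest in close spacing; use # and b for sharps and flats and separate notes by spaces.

In A# minor, scale degree 5 is E#. The dominant is major (leading tone raised), so V is a dominant seventh chord.
That chord is spelled E#-G##-B#-D#.
With the 42 figure the chord is in third inversion; from the bass D# upward in close position it reads D#-E#-G##-B#.

D# E# G## B#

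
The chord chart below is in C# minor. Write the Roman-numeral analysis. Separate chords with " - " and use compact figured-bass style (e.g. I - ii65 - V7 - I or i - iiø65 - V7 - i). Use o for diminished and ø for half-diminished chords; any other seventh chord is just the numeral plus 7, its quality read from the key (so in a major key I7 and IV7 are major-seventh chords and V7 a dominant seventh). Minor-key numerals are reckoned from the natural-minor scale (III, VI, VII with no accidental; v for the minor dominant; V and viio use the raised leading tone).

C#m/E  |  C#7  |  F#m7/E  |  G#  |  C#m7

C#m/E: root C# is the tonic; minor triad there is i6.
C#7: a dominant seventh chord on C#, the applied dominant of iv → V7/iv.
F#m7/E: root F# is the subdominant; minor seventh chord there is iv42.
G#: root G# is the dominant; major triad there is V.
C#m7: minor seventh chord on C# = scale degree 1 → i7.

i6 - V7/iv - iv42 - V - i7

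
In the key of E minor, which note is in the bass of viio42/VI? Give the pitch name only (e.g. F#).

Ab

The applied chord viio42/VI is rooted on B: B-D-F-Ab.
The figure 42 means third inversion — the seventh is in the bass.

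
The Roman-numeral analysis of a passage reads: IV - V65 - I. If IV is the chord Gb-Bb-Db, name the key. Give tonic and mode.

Db major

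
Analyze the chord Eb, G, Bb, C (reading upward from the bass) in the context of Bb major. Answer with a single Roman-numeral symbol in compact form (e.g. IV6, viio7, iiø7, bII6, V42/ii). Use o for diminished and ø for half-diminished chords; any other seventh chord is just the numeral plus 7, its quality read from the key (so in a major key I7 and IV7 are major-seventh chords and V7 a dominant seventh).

The pitches C-Eb-G-Bb form a minor seventh chord rooted on C.
C is scale degree 2 in Bb major, and a minor seventh chord on that degree is written ii7.
With Eb in the bass the chord is in first inversion, so the figured bass is 65.

ii65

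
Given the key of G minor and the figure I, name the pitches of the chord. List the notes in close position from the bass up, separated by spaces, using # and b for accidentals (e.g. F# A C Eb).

Scale degree 1 in G minor is G; here the chord built on it is altered to a major triad. I is the major tonic (Picardy third), borrowed from the parallel major.
So the chord is G-B-D, a major triad.

G B D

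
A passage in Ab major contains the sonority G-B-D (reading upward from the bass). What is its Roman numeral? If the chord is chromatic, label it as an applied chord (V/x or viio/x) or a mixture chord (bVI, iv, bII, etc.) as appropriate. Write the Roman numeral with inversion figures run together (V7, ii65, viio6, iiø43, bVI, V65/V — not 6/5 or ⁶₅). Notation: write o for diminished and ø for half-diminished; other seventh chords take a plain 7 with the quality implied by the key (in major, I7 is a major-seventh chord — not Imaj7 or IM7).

Stacked in thirds the chord is G-B-D: a major triad on G.
G is not a diatonic chord root with this quality in Ab major, but it lies a perfect fifth above C (iii), so the chord functions as an applied dominant of iii.

V/iii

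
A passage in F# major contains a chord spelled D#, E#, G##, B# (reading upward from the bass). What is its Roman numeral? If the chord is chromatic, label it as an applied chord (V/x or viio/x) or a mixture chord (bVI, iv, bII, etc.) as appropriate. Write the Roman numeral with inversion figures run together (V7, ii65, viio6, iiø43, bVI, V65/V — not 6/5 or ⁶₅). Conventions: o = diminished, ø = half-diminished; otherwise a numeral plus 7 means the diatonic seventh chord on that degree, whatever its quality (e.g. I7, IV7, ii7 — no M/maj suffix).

V42/iii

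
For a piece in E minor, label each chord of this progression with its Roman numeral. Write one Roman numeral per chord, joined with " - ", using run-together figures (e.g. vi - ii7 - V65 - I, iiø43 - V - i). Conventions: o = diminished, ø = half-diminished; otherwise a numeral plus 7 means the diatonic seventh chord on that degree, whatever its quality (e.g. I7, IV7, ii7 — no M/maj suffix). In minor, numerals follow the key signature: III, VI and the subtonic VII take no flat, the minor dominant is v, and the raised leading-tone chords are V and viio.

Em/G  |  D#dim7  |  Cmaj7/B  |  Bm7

i6 - viio7 - VI42 - v7

Em/G has root E, degree 1 in E minor, so i6.
D#dim7: root D# is the leading tone; fully diminished seventh chord there is viio7.
Cmaj7/B: root C is the submediant; major seventh chord there is VI42.
Bm7: root B is the dominant; minor seventh chord there is v7.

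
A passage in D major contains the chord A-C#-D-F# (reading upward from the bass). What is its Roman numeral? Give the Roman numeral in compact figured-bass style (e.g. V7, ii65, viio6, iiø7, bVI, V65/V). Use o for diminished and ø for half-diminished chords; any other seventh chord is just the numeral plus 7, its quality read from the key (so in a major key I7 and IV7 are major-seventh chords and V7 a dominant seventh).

Stacked in thirds the chord is D-F#-A-C#: a major seventh chord on D.
In D major, D is the tonic; the diatonic major seventh chord there is I7.
With A in the bass the chord is in second inversion, so the figured bass is 43.

I43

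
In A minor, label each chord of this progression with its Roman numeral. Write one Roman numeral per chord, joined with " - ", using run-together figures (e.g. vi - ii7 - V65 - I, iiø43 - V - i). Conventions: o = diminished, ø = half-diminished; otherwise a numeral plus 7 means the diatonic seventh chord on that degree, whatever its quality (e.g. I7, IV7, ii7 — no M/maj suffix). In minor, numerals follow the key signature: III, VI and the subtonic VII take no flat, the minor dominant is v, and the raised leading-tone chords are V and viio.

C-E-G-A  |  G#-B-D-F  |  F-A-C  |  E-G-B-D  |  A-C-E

i65 - viio7 - VI - v7 - i

C-E-G-A: minor seventh chord on A = scale degree 1 → i65.
G#-B-D-F has root G#, degree 7 in A minor, so viio7.
F-A-C: major triad on F = scale degree 6 → VI.
E-G-B-D has root E, degree 5 in A minor, so v7.
A-C-E has root A, degree 1 in A minor, so i.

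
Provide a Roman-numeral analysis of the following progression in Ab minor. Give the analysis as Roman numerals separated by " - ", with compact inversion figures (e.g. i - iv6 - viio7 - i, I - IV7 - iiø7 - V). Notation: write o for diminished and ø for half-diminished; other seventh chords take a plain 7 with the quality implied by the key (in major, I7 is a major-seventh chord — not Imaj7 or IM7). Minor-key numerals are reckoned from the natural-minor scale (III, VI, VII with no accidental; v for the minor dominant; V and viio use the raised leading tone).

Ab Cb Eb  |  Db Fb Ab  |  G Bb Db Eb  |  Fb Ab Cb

Ab-Cb-Eb has root Ab, degree 1 in Ab minor, so i.
Db-Fb-Ab: minor triad on Db = scale degree 4 → iv.
G-Bb-Db-Eb has root Eb, degree 5 in Ab minor, so V65.
Fb-Ab-Cb: root Fb is the submediant; major triad there is VI.

i - iv - V65 - VI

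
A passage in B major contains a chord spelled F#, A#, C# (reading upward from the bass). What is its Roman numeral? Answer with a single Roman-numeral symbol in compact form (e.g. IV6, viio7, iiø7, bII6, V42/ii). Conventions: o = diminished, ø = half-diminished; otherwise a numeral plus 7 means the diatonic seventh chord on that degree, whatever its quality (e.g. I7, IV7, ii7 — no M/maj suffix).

V

The pitches F#-A#-C# form a major triad rooted on F#.
In B major, F# is the dominant; the diatonic major triad there is V.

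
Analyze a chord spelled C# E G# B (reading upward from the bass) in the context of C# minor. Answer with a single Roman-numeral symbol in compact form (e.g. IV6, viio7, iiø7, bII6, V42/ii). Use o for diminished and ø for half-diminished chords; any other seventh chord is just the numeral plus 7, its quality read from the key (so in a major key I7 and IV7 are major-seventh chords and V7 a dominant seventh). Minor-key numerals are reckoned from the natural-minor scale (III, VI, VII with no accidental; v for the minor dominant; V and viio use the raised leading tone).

i7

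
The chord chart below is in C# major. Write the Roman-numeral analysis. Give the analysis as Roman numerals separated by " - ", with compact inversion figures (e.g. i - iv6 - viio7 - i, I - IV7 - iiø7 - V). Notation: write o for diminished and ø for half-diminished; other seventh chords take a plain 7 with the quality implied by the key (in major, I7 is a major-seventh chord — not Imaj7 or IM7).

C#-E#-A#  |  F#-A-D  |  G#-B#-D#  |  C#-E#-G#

C#-E#-A# has root A#, degree 6 in C# major, so vi6.
F#-A-D: D with this quality isn't in the key; a major triad on b2 is the Neapolitan sixth, bII6 (third, F#, in the bass — hence the 6).
G#-B#-D#: major triad on G# = scale degree 5 → V.
C#-E#-G#: root C# is the tonic; major triad there is I.

vi6 - bII6 - V - I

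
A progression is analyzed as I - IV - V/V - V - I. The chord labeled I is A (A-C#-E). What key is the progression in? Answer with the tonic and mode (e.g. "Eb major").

A major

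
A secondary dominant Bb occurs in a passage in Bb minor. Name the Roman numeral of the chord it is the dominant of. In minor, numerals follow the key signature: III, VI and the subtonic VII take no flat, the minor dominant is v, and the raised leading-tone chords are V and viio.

The chord is a major triad on Bb.
A dominant resolves down a perfect fifth: Bb → Eb. In Bb minor, Eb is scale degree 4, i.e. iv.

iv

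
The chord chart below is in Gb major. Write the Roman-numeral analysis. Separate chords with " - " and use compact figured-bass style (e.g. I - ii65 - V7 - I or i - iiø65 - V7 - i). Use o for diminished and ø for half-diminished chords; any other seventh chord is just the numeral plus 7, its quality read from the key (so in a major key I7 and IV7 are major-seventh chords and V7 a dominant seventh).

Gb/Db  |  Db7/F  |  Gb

I64 - V65 - I

Gb/Db: major triad on Gb = scale degree 1 → I64.
Db7/F: dominant seventh chord on Db = scale degree 5 → V65.
Gb has root Gb, degree 1 in Gb major, so I.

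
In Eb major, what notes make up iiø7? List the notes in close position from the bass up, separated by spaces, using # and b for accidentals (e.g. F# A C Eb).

F Ab Cb Eb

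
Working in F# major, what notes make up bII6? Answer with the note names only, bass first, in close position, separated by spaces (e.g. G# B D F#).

bII6 is the Neapolitan sixth — a major triad on the lowered second degree, here in its customary first inversion. In F# major that root is G.
So the chord is G-B-D.
The figured bass 6 indicates first inversion, placing the third (B) in the bass: B-D-G.

B D G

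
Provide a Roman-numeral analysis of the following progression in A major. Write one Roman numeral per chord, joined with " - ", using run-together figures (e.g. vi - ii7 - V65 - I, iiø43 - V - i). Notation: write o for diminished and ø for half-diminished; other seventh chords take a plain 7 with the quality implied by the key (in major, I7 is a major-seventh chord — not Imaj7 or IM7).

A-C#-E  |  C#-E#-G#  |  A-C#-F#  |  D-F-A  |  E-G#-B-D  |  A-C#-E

I - V/vi - vi6 - iv - V7 - I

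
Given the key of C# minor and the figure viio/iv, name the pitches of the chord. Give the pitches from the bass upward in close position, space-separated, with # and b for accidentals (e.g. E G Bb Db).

E# G# B

viio/iv is a secondary leading-tone chord. The target iv is F# in C# minor; the applied chord is rooted a semitone below, on E#.
Building a diminished triad on E# gives E#-G#-B.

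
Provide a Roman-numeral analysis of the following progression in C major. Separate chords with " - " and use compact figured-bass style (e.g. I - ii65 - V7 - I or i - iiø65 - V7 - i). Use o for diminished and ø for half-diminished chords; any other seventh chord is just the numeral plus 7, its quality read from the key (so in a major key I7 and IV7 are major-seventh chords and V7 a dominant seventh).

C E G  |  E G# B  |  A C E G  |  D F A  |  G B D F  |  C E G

I - V/vi - vi7 - ii - V7 - I

C-E-G: root C is the tonic; major triad there is I.
E-G#-B: chromatic; E is V of vi, so V/vi.
A-C-E-G has root A, degree 6 in C major, so vi7.
D-F-A has root D, degree 2 in C major, so ii.
G-B-D-F: root G is the dominant; dominant seventh chord there is V7.
C-E-G has root C, degree 1 in C major, so I.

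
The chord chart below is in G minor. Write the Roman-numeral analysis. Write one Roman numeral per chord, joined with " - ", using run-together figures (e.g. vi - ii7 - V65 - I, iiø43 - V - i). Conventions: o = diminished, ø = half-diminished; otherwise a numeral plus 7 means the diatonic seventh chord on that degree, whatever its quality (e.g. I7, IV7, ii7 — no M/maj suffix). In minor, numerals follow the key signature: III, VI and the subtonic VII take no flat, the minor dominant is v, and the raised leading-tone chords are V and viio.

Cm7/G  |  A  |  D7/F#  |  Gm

iv43 - V/V - V65 - i

Cm7/G: minor seventh chord on C = scale degree 4 → iv43.
A: chromatic; A is V of V, so V/V.
D7/F# has root D, degree 5 in G minor, so V65.
Gm: root G is the tonic; minor triad there is i.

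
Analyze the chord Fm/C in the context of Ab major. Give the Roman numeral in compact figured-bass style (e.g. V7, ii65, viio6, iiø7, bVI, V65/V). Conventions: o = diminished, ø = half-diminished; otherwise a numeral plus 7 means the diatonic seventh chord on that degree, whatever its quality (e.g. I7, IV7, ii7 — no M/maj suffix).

Stacked in thirds the chord is F-Ab-C: a minor triad on F.
In Ab major, F is the submediant; the diatonic minor triad there is vi.
With C in the bass the chord is in second inversion, so the figured bass is 64.

vi64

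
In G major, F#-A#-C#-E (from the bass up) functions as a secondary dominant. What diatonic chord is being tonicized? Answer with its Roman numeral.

The chord is a dominant seventh chord on F#.
A dominant resolves down a perfect fifth: F# → B. In G major, B is scale degree 3, i.e. iii.

iii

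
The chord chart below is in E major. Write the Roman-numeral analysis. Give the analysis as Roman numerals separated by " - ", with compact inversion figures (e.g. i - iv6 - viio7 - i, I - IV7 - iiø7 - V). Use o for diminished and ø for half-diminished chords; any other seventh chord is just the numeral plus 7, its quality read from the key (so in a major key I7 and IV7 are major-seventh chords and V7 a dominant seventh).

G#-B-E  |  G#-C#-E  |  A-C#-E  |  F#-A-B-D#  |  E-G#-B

G#-B-E has root E, degree 1 in E major, so I6.
G#-C#-E: minor triad on C# = scale degree 6 → vi64.
A-C#-E: root A is the subdominant; major triad there is IV.
F#-A-B-D#: dominant seventh chord on B = scale degree 5 → V43.
E-G#-B: root E is the tonic; major triad there is I.

I6 - vi64 - IV - V43 - I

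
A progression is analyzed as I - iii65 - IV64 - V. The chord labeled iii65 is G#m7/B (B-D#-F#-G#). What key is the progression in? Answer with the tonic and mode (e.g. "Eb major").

E major

The anchor chord is a minor seventh chord on G#, labeled iii65.
Counting down 2 scale steps from G# places the tonic on E; a minor seventh chord on degree 3 is diatonic only in major.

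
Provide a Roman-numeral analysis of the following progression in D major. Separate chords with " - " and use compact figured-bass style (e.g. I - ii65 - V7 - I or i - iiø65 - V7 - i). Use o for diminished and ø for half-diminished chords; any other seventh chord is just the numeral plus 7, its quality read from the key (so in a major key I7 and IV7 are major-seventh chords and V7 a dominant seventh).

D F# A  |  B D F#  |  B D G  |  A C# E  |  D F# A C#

I - vi - IV6 - V - I7

D-F#-A: major triad on D = scale degree 1 → I.
B-D-F# has root B, degree 6 in D major, so vi.
B-D-G: major triad on G = scale degree 4 → IV6.
A-C#-E has root A, degree 5 in D major, so V.
D-F#-A-C#: major seventh chord on D = scale degree 1 → I7.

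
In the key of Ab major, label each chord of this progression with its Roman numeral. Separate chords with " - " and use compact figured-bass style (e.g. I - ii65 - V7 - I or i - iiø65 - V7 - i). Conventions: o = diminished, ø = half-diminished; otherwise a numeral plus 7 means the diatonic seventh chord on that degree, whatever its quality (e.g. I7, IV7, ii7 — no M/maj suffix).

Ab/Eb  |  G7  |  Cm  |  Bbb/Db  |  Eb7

Ab/Eb: major triad on Ab = scale degree 1 → I64.
G7: a dominant seventh chord on G, the applied dominant of iii → V7/iii.
Cm has root C, degree 3 in Ab major, so iii.
Bbb/Db: Bbb with this quality isn't in the key; a major triad on b2 is the Neapolitan sixth, bII6 (third, Db, in the bass — hence the 6).
Eb7: dominant seventh chord on Eb = scale degree 5 → V7.

I64 - V7/iii - iii - bII6 - V7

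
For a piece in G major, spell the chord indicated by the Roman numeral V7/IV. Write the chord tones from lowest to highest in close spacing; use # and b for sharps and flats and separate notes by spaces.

G B D F

V7/IV is a secondary dominant — the dominant seventh of IV. IV in G major is C, so the applied chord's root is G, a perfect fifth above.
Building a dominant seventh chord on G gives G-B-D-F.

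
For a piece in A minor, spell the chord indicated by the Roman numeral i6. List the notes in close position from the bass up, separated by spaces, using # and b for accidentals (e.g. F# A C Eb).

C E A

In A minor, the tonic is A, and the diatonic chord built there is a minor triad.
Stacking thirds from A gives A-C-E.
The figured bass 6 indicates first inversion, placing the third (C) in the bass: C-E-A.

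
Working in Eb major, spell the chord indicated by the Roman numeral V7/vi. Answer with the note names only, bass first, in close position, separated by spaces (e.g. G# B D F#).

G B D F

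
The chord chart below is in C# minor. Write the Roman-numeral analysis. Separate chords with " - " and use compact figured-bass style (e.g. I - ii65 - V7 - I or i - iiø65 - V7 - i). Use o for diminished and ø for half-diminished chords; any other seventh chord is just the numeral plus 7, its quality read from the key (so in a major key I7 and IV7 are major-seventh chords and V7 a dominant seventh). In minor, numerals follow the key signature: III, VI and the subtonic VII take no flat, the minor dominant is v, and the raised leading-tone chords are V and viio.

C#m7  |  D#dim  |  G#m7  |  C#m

C#m7: root C# is the tonic; minor seventh chord there is i7.
D#dim: root D# is the supertonic; diminished triad there is iio.
G#m7: minor seventh chord on G# = scale degree 5 → v7.
C#m: minor triad on C# = scale degree 1 → i.

i7 - iio - v7 - i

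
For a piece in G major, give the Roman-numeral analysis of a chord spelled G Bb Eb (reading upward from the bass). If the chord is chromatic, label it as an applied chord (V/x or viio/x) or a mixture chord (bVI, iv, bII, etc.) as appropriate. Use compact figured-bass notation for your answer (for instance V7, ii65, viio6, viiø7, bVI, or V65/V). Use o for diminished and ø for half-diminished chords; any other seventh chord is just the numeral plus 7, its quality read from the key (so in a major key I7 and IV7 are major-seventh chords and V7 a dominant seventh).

Stacked in thirds the chord is Eb-G-Bb: a major triad on Eb.
Eb is the lowered sixth degree of G major (diatonic 6 would be E). This is a major triad on the lowered sixth degree, borrowed from the parallel minor.
With G in the bass the chord is in first inversion, so the figured bass is 6.

bVI6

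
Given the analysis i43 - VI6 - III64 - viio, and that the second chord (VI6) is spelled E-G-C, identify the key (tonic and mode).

The chord C/E is a major triad rooted on C; its label is VI6.
If C is scale degree 6 and the mode makes that degree carry a major triad, the tonic is E and the mode is minor.

E minor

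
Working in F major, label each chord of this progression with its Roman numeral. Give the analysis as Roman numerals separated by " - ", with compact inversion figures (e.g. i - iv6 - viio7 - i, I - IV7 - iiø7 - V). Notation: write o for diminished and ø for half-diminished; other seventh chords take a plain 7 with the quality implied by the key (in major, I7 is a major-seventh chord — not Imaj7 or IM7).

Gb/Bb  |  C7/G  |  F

Gb/Bb is non-diatonic — a major triad on the lowered supertonic (Gb): the Neapolitan sixth, bII6 (third, Bb, in the bass — hence the 6).
C7/G has root C, degree 5 in F major, so V43.
F: root F is the tonic; major triad there is I.

bII6 - V43 - I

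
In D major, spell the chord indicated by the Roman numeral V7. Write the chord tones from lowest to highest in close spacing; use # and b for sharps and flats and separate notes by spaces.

In D major, the dominant is A, and the diatonic chord built there is a dominant seventh chord.
That chord is spelled A-C#-E-G.

A C# E G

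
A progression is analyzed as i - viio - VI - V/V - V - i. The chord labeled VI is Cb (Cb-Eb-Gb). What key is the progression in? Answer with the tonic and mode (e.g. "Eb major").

Eb minor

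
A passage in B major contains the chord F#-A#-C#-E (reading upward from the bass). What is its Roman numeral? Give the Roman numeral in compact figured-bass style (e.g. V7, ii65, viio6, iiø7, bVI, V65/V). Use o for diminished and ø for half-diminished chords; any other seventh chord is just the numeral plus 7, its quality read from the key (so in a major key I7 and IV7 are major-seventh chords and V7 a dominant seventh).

Stacked in thirds the chord is F#-A#-C#-E: a dominant seventh chord on F#.
F# is scale degree 5 in B major, and a dominant seventh chord on that degree is written V7.

V7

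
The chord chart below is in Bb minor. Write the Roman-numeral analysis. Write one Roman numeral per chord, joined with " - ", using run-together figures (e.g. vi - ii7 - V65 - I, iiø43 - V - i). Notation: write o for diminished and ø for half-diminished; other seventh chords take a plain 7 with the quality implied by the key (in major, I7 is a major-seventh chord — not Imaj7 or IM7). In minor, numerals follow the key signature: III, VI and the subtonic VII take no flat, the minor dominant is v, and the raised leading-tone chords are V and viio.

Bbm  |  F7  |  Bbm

i - V7 - i

Bbm: root Bb is the tonic; minor triad there is i.
F7: root F is the dominant; dominant seventh chord there is V7.
Bbm: root Bb is the tonic; minor triad there is i.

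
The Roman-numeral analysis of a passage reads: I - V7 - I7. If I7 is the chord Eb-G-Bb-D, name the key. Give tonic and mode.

Eb major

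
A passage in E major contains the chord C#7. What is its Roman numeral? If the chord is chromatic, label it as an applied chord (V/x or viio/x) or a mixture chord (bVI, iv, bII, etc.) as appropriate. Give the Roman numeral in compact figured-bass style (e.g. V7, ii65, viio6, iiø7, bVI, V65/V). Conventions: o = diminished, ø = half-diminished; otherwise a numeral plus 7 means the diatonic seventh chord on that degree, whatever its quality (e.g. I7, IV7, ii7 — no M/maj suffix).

V7/ii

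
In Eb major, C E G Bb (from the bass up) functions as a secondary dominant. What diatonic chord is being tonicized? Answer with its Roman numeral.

ii

The chord is a dominant seventh chord on C.
A dominant resolves down a perfect fifth: C → F. In Eb major, F is scale degree 2, i.e. ii.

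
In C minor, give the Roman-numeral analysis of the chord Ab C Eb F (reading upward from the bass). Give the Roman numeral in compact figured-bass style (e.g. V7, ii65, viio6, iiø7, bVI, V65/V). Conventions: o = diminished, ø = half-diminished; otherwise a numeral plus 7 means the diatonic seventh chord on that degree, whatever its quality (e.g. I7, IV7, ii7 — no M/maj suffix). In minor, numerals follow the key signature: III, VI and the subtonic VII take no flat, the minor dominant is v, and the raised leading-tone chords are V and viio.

iv65

The pitches F-Ab-C-Eb form a minor seventh chord rooted on F.
In C minor, F is the subdominant; the diatonic minor seventh chord there is iv7.
With Ab in the bass the chord is in first inversion, so the figured bass is 65.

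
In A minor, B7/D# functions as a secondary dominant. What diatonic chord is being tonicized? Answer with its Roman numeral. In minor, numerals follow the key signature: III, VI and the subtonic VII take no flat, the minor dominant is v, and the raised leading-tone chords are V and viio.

V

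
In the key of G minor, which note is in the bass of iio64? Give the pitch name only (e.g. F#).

Eb

iio in G minor has root A; the chord is A-C-Eb.
The figure 64 means second inversion — the fifth is in the bass.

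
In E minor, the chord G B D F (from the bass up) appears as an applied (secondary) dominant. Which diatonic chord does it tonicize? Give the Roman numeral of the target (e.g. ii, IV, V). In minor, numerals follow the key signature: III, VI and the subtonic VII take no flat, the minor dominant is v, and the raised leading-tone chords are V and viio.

The chord is a dominant seventh chord on G.
A dominant resolves down a perfect fifth: G → C. In E minor, C is scale degree 6, i.e. VI.

VI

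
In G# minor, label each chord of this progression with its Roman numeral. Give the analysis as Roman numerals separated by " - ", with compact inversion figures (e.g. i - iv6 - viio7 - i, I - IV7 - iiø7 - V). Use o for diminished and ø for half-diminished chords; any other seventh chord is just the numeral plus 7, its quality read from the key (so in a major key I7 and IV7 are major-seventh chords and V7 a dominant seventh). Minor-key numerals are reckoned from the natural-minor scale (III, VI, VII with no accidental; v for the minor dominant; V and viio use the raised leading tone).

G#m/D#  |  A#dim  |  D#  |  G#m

G#m/D#: root G# is the tonic; minor triad there is i64.
A#dim: diminished triad on A# = scale degree 2 → iio.
D# has root D#, degree 5 in G# minor, so V.
G#m has root G#, degree 1 in G# minor, so i.

i64 - iio - V - i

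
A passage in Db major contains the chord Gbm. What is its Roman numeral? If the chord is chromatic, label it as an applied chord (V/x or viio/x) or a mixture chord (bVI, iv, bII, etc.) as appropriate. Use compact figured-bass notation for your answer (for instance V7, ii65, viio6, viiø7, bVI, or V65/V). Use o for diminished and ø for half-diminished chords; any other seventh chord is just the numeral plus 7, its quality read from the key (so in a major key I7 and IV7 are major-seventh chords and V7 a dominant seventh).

iv

Stacked in thirds the chord is Gb-Bbb-Db: a minor triad on Gb.
Gb is the fourth degree of Db major. This is the minor subdominant, borrowed from the parallel minor.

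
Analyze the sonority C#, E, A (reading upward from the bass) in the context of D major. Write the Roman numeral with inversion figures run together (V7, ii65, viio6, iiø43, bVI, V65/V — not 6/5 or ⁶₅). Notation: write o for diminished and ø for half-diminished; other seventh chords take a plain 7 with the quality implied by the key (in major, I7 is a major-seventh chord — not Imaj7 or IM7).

V6

Stacked in thirds the chord is A-C#-E: a major triad on A.
A is scale degree 5 in D major, and a major triad on that degree is written V.
With C# in the bass the chord is in first inversion, so the figured bass is 6.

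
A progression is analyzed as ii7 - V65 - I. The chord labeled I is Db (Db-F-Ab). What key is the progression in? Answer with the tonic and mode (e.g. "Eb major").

Db major

The chord Db is a major triad rooted on Db; its label is I.
If Db is scale degree 1 and the mode makes that degree carry a major triad, the tonic is Db and the mode is major.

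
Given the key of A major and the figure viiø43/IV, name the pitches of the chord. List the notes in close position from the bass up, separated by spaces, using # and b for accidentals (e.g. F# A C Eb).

G B C# E

The slash marks an applied leading-tone chord: viio of IV. In A major, IV is D, so the leading tone to it is C#, a half step below.
Building a half-diminished seventh chord on C# gives C#-E-G-B.
With the 43 figure the chord is in second inversion; from the bass G upward in close position it reads G-B-C#-E.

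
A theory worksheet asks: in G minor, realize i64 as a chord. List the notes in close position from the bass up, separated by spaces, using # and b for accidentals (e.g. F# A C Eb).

The numeral's case and figure indicate a minor triad. In G minor its root, the first degree, is G.
That chord is spelled G-Bb-D.
With the 64 figure the chord is in second inversion; from the bass D upward in close position it reads D-G-Bb.

D G Bb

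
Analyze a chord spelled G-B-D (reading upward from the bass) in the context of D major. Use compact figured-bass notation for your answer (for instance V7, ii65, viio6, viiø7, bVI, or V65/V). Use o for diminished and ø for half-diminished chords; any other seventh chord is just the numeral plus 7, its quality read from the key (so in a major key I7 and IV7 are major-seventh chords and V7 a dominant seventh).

IV

The pitches G-B-D form a major triad rooted on G.
G is scale degree 4 in D major, and a major triad on that degree is written IV.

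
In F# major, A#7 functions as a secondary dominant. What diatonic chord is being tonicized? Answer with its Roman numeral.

vi

The chord is a dominant seventh chord on A#.
A dominant resolves down a perfect fifth: A# → D#. In F# major, D# is scale degree 6, i.e. vi.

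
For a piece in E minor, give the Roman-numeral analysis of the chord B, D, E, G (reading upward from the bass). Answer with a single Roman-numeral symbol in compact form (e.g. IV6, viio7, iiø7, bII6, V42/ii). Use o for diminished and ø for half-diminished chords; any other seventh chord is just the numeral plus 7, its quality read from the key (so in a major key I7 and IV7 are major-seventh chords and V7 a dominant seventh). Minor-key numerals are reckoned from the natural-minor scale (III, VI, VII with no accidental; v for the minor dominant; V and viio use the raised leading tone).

i43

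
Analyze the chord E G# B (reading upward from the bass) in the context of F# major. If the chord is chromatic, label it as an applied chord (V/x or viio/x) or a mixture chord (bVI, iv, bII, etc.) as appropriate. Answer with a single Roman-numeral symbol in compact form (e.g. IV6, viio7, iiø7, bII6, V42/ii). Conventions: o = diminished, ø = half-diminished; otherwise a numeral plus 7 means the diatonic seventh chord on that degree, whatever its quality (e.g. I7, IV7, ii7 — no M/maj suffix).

Stacked in thirds the chord is E-G#-B: a major triad on E.
E is the lowered seventh degree of F# major (diatonic 7 would be E#). This is a major triad on the lowered seventh degree (the subtonic), borrowed from the parallel minor.

bVII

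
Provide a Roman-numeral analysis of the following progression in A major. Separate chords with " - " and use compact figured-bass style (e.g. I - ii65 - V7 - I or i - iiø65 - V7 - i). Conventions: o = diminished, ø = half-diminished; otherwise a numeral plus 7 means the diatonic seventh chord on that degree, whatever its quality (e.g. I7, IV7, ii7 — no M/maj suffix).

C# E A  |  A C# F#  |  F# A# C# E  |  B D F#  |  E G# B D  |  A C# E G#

I6 - vi6 - V7/ii - ii - V7 - I7

C#-E-A: major triad on A = scale degree 1 → I6.
A-C#-F# has root F#, degree 6 in A major, so vi6.
F#-A#-C#-E is the secondary dominant of ii (dominant seventh chord on F#): V7/ii.
B-D-F# has root B, degree 2 in A major, so ii.
E-G#-B-D: root E is the dominant; dominant seventh chord there is V7.
A-C#-E-G#: root A is the tonic; major seventh chord there is I7.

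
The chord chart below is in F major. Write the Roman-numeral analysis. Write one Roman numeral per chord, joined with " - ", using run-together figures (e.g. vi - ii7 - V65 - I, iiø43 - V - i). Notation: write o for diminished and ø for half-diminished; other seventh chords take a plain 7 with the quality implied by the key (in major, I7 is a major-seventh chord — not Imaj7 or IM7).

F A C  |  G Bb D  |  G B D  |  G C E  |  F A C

I - ii - V/V - V64 - I

F-A-C has root F, degree 1 in F major, so I.
G-Bb-D has root G, degree 2 in F major, so ii.
G-B-D is the secondary dominant of V (major triad on G): V/V.
G-C-E: root C is the dominant; major triad there is V64.
F-A-C has root F, degree 1 in F major, so I.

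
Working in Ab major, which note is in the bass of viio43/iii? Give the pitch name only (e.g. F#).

The applied chord viio43/iii is rooted on B: B-D-F-Ab.
The figure 43 means second inversion — the fifth is in the bass.

F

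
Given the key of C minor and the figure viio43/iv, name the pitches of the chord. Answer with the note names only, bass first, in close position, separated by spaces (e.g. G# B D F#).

Bb Db E G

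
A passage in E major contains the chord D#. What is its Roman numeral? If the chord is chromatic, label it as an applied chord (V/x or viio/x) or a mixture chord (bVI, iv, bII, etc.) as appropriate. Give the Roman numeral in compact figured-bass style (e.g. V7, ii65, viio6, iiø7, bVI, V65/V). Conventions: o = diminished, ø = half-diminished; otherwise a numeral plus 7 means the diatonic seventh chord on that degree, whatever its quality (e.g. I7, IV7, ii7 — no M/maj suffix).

V/iii

Stacked in thirds the chord is D#-F##-A#: a major triad on D#.
D# is not a diatonic chord root with this quality in E major, but it lies a perfect fifth above G# (iii), so the chord functions as an applied dominant of iii.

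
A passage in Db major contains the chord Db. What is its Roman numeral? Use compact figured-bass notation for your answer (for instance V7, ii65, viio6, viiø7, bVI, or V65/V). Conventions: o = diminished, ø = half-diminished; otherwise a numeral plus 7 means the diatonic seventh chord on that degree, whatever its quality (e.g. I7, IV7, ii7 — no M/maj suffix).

I

Stacked in thirds the chord is Db-F-Ab: a major triad on Db.
In Db major, Db is the tonic; the diatonic major triad there is I.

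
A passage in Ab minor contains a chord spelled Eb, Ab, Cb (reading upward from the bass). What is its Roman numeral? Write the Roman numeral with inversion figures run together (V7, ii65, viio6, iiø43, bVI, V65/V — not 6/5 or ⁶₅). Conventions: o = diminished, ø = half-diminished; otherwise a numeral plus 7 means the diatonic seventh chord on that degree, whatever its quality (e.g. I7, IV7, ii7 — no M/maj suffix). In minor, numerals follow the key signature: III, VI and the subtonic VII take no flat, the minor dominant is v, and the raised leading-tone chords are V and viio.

Stacked in thirds the chord is Ab-Cb-Eb: a minor triad on Ab.
Ab is scale degree 1 in Ab minor, and a minor triad on that degree is written i.
With Eb in the bass the chord is in second inversion, so the figured bass is 64.

i64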